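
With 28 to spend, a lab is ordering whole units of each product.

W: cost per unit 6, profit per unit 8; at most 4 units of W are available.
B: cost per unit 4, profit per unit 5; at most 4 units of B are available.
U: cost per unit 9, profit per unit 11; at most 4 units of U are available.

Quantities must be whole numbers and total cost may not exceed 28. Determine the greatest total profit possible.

37

2×W and 4×B: cost 28 ≤ 28, profit 2·8 + 4·5 = 36.
4×W and 1×B: cost 28 ≤ 28, profit 4·8 + 1·5 = 37.
Best is 37.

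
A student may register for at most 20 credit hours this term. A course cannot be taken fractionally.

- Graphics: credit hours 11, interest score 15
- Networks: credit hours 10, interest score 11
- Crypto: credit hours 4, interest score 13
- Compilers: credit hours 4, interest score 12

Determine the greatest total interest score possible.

Allowing fractional choices, the relaxed optimum would be about 41.1, but courses are indivisible.
Networks + Crypto + Compilers: credit hours 10 + 4 + 4 = 18 ≤ 20, interest score 11 + 13 + 12 = 36.
Graphics + Crypto: credit hours 11 + 4 = 15 ≤ 20, interest score 15 + 13 = 28.
Graphics + Crypto + Compilers: credit hours 11 + 4 + 4 = 19 ≤ 20, interest score 15 + 13 + 12 = 40.
Best is Graphics, Crypto, and Compilers with total interest score 40.

40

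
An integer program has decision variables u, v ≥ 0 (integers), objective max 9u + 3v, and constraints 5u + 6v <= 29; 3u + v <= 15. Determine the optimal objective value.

45

(u,v)=(5,0): 5·5+6·0=25≤29, 3·5+1·0=15≤15, objective 45.
(u,v)=(4,1): 5·4+6·1=26≤29, 3·4+1·1=13≤15, objective 39.
Maximum is 45 at (u,v)=(5,0).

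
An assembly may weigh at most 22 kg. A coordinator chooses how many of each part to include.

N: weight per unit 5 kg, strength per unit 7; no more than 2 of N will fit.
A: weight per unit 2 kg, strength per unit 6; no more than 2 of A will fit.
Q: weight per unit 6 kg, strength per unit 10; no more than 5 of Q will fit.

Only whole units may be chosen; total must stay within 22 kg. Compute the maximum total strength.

42

2×A and 3×Q: weight 22 ≤ 22, strength 2·6 + 3·10 = 42.
1×N, 2×A, and 2×Q: weight 21 ≤ 22, strength 1·7 + 2·6 + 2·10 = 39.
Best is 42.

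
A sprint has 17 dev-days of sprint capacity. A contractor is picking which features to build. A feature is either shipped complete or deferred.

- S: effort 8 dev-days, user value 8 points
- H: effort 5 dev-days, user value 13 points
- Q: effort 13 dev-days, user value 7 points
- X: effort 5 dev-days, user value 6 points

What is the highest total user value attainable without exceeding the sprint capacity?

This is a 0-1 knapsack instance.
Take S and H: effort 8 + 5 = 13 ≤ 17, user value 8 + 13 = 21.
No other feasible combination does better.

21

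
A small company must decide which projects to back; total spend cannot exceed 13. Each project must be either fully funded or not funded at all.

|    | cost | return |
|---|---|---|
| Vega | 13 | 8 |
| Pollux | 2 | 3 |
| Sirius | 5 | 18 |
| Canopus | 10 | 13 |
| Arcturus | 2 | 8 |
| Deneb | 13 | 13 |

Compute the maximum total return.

29

This is an integer program with binary decision variables.
Allowing fractional choices, the relaxed optimum would be about 34.2, but projects are indivisible.
Pollux + Sirius + Arcturus: cost 2 + 5 + 2 = 9 ≤ 13, return 3 + 18 + 8 = 29.
Sirius + Arcturus: cost 5 + 2 = 7 ≤ 13, return 18 + 8 = 26.
Pollux + Sirius: cost 2 + 5 = 7 ≤ 13, return 3 + 18 = 21.
Best is Pollux, Sirius, and Arcturus with total return 29.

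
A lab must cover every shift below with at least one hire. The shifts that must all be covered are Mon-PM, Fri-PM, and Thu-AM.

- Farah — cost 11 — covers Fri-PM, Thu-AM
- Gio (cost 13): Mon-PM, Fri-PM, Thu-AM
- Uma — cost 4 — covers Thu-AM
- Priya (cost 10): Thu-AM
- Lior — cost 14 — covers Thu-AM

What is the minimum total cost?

The greedy cost-per-new-shift heuristic would pick Uma and Gio for 17, but a cheaper cover exists.
Gio alone covers Mon-PM, Fri-PM, Thu-AM — every shift.
Total cost: 13.
No cover costs less than 13.

13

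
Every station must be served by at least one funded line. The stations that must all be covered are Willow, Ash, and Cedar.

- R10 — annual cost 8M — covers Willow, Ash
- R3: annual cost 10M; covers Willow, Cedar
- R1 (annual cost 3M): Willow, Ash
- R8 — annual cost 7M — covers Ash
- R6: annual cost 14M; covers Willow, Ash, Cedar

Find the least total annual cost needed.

13

Choose R3 and R1: together they cover Willow, Ash, Cedar — every station.
Total annual cost: 10 + 3 = 13.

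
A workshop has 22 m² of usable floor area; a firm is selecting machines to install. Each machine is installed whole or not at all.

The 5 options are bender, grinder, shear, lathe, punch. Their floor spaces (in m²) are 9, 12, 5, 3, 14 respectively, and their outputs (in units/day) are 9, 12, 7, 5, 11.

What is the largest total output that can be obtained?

24

Allowing fractional choices, the relaxed optimum would be about 26.0, but machines are indivisible.
grinder + shear + lathe: floor space 12 + 5 + 3 = 20 ≤ 22, output 12 + 7 + 5 = 24.
shear + lathe + punch: floor space 5 + 3 + 14 = 22 ≤ 22, output 7 + 5 + 11 = 23.
bender + shear + lathe: floor space 9 + 5 + 3 = 17 ≤ 22, output 9 + 7 + 5 = 21.
Best is grinder, shear, and lathe with total output 24.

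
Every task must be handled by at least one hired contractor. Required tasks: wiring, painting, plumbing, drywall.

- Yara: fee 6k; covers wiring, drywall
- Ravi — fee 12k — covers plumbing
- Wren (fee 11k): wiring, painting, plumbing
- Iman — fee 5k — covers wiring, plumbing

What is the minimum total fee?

This is a weighted set-cover instance.
The greedy cost-per-new-task heuristic would pick Iman, Yara, and Wren for 22, but a cheaper cover exists.
Choose Yara and Wren: together they cover wiring, painting, plumbing, drywall — every task.
Total fee: 6 + 11 = 17.
No cover costs less than 17.

17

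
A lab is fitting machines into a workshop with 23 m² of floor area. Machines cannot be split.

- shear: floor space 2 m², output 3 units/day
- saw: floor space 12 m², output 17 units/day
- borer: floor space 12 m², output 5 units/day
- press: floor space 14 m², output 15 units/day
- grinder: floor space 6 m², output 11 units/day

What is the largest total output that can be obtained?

31

This is an integer program with binary decision variables.
saw + grinder: floor space 12 + 6 = 18 ≤ 23, output 17 + 11 = 28.
shear + saw + grinder: floor space 2 + 12 + 6 = 20 ≤ 23, output 3 + 17 + 11 = 31.
shear + press + grinder: floor space 2 + 14 + 6 = 22 ≤ 23, output 3 + 15 + 11 = 29.
Best is shear, saw, and grinder with total output 31.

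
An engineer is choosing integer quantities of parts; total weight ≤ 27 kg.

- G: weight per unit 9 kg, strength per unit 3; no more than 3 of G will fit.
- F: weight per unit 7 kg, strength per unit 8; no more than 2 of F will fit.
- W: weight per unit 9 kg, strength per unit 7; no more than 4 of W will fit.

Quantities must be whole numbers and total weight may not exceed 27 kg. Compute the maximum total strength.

2×F and 1×W: weight 23 ≤ 27, strength 2·8 + 1·7 = 23.
1×F and 2×W: weight 25 ≤ 27, strength 1·8 + 2·7 = 22.
Best is 23.

23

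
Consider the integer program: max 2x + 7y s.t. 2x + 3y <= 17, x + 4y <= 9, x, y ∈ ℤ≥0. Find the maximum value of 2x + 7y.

17

The continuous relaxation peaks at (8.2, 0.2) with value 17.80; rounding to a feasible lattice point costs some objective.
(x,y)=(5,1) is feasible, giving 17.
(x,y)=(8,0) is feasible, giving 16.
(x,y)=(4,1) is feasible, giving 15.
No feasible integer point exceeds 17.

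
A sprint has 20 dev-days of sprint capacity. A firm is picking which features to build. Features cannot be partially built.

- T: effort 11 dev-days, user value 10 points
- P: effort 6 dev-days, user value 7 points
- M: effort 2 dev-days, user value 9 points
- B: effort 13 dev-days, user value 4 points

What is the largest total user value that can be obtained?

Allowing fractional choices, the relaxed optimum would be about 26.3, but features are indivisible.
T + M: effort 11 + 2 = 13 ≤ 20, user value 10 + 9 = 19.
T + P + M: effort 11 + 6 + 2 = 19 ≤ 20, user value 10 + 7 + 9 = 26.
Best is T, P, and M with total user value 26.

26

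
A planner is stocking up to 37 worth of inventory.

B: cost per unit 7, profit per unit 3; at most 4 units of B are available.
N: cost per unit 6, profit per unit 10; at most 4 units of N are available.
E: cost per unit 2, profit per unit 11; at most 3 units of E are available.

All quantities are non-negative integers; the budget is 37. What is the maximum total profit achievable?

76

Take 1×B, 4×N, and 3×E: cost 37 ≤ 37, profit 1·3 + 4·10 + 3·11 = 76.
E has the best ratio (11/2) and is taken to its limit of 3; remaining capacity is filled optimally with the others.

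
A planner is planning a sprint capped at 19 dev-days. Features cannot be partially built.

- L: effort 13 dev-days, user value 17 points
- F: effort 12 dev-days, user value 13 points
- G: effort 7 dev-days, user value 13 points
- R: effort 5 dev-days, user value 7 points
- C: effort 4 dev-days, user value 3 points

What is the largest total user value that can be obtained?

26

Take F and G: effort 12 + 7 = 19 ≤ 19, user value 13 + 13 = 26.
No other feasible combination does better.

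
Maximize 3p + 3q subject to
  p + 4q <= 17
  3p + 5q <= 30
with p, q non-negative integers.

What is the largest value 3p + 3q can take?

30

(p,q)=(10,0): 1·10+4·0=10≤17, 3·10+5·0=30≤30, objective 30.
(p,q)=(9,0): 1·9+4·0=9≤17, 3·9+5·0=27≤30, objective 27.
No feasible integer point exceeds 30.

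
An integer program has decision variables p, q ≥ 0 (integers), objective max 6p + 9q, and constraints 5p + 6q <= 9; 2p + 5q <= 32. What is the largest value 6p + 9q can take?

The continuous relaxation peaks at (0, 1.5) with value 13.50; rounding to a feasible lattice point costs some objective.
(p,q)=(0,1): 5·0+6·1=6≤9, 2·0+5·1=5≤32, objective 9.
(p,q)=(1,0): 5·1+6·0=5≤9, 2·1+5·0=2≤32, objective 6.
Maximum is 9 at (p,q)=(0,1).

9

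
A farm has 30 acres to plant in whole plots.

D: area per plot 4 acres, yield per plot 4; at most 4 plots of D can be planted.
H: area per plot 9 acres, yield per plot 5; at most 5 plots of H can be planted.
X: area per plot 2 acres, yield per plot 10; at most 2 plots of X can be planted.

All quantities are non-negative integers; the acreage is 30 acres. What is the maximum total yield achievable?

X has the best ratio (10/2); taking only X gives at most 2×10 = 20 (stopped by the supply cap of 2).
Mixing does better — 4×D, 1×H, and 2×X: area 29 ≤ 30, yield 4·4 + 1·5 + 2·10 = 41.

41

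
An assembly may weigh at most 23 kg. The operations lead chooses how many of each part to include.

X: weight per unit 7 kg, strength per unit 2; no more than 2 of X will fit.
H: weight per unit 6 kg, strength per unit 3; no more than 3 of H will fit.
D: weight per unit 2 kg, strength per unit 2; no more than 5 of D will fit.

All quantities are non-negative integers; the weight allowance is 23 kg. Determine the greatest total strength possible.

16

This is a bounded integer knapsack.
D has the best ratio (2/2); taking only D gives at most 5×2 = 10 (stopped by the supply cap of 5).
Mixing does better — 2×H and 5×D: weight 22 ≤ 23, strength 2·3 + 5·2 = 16.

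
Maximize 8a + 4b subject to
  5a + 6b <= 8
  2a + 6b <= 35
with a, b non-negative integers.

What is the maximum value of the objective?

8

Relaxing integrality, the LP optimum is 12.80 at (a,b) = (1.6, 0), which is not an integer point.
(a,b)=(1,0): 5·1+6·0=5≤8, 2·1+6·0=2≤35, objective 8.
(a,b)=(0,1): 5·0+6·1=6≤8, 2·0+6·1=6≤35, objective 4.
(a,b)=(0,0): 5·0+6·0=0≤8, 2·0+6·0=0≤35, objective 0.
The best lattice point is (1,0), giving 8.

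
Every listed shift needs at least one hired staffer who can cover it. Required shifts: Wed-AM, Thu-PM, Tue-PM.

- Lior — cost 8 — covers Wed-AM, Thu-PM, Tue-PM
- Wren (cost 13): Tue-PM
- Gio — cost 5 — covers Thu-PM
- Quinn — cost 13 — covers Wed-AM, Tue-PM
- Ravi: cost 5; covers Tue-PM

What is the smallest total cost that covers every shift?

8

Lior alone covers Wed-AM, Thu-PM, Tue-PM — every shift.
Total cost: 8.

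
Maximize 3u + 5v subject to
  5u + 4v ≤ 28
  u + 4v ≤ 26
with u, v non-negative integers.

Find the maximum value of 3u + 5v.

30

The continuous relaxation peaks at (0.5, 6.38) with value 33.38; rounding to a feasible lattice point costs some objective.
(u,v)=(0,6): 5·0+4·6=24≤28, 1·0+4·6=24≤26, objective 30.
(u,v)=(1,5): 5·1+4·5=25≤28, 1·1+4·5=21≤26, objective 28.
(u,v)=(0,5): 5·0+4·5=20≤28, 1·0+4·5=20≤26, objective 25.
The best lattice point is (0,6), giving 30.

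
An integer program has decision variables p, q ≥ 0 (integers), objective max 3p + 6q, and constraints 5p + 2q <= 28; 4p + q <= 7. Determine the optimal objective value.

42

(p,q)=(0,7) is feasible, giving 42.
(p,q)=(0,6) is feasible, giving 36.
No feasible integer point exceeds 42.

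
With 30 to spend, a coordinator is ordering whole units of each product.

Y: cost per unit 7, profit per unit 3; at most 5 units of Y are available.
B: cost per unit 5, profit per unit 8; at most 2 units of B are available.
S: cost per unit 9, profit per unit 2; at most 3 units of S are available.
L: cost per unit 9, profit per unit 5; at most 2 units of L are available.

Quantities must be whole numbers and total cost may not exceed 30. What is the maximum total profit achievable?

26

Take 2×B and 2×L: cost 28 ≤ 30, profit 2·8 + 2·5 = 26.
B has the best ratio (8/5) and is taken to its limit of 2; remaining capacity is filled optimally with the others.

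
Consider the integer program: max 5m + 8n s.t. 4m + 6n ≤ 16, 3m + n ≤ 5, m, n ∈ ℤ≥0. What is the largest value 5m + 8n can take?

Relaxing integrality, the LP optimum is 21.33 at (m,n) = (0, 2.67), which is not an integer point.
(m,n)=(1,2): 4·1+6·2=16≤16, 3·1+1·2=5≤5, objective 21.
(m,n)=(0,2): 4·0+6·2=12≤16, 3·0+1·2=2≤5, objective 16.
(m,n)=(1,1): 4·1+6·1=10≤16, 3·1+1·1=4≤5, objective 13.
Maximum is 21 at (m,n)=(1,2).

21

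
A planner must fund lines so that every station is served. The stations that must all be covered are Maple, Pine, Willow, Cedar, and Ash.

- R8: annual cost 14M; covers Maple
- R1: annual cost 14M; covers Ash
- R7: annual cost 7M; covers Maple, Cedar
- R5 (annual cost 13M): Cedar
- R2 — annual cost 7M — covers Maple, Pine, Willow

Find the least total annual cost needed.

28

Choose R1, R7, and R2: together they cover Maple, Pine, Willow, Cedar, Ash — every station.
Total annual cost: 14 + 7 + 7 = 28.
No cover costs less than 28.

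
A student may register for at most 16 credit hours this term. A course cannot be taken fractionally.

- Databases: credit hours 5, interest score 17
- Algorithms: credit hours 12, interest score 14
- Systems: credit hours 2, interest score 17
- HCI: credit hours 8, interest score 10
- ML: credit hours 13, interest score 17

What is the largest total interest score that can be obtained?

44

Allowing fractional choices, the relaxed optimum would be about 45.8, but courses are indivisible.
Databases + Systems: credit hours 5 + 2 = 7 ≤ 16, interest score 17 + 17 = 34.
Databases + Systems + HCI: credit hours 5 + 2 + 8 = 15 ≤ 16, interest score 17 + 17 + 10 = 44.
Systems + ML: credit hours 2 + 13 = 15 ≤ 16, interest score 17 + 17 = 34.
Best is Databases, Systems, and HCI with total interest score 44.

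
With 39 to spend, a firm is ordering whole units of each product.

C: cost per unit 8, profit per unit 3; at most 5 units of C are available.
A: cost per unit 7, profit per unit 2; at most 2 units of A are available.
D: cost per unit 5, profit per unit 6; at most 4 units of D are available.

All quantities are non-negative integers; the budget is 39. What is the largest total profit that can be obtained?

This is a bounded integer knapsack.
Take 2×C and 4×D: cost 36 ≤ 39, profit 2·3 + 4·6 = 30.
D has the best ratio (6/5) and is taken to its limit of 4; remaining capacity is filled optimally with the others.

30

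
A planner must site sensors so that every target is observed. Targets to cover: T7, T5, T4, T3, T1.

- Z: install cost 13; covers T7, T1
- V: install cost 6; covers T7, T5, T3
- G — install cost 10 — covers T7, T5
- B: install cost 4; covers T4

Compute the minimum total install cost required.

This is an integer covering problem.
Choose Z, V, and B: together they cover T7, T5, T4, T3, T1 — every target.
Total install cost: 13 + 6 + 4 = 23.
No cover costs less than 23.

23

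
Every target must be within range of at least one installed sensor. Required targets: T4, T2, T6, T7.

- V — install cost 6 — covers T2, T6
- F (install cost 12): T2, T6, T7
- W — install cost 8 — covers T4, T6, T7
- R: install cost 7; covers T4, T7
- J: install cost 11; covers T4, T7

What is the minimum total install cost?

13

The greedy cost-per-new-target heuristic would pick W and V for 14, but a cheaper cover exists.
Choose V and R: together they cover T4, T2, T6, T7 — every target.
Total install cost: 6 + 7 = 13.
No cover costs less than 13.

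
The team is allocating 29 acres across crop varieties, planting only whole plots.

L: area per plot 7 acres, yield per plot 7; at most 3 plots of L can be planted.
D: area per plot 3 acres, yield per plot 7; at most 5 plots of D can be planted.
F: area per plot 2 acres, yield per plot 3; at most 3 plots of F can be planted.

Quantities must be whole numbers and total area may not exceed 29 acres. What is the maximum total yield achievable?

51

This is a bounded integer knapsack.
1×L, 5×D, and 3×F: area 28 ≤ 29, yield 1·7 + 5·7 + 3·3 = 51.
2×L and 5×D: area 29 ≤ 29, yield 2·7 + 5·7 = 49.
Best is 51.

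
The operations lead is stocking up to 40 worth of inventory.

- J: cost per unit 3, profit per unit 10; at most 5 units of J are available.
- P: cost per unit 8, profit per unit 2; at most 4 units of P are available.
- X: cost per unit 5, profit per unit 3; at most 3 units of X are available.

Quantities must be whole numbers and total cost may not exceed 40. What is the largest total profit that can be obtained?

61

J has the best ratio (10/3); taking only J gives at most 5×10 = 50 (stopped by the supply cap of 5).
Mixing does better — 5×J, 1×P, and 3×X: cost 38 ≤ 40, profit 5·10 + 1·2 + 3·3 = 61.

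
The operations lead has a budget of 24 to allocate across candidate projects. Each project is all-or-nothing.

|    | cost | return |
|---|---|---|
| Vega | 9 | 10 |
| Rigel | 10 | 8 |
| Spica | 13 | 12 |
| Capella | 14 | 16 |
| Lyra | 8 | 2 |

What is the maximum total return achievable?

26

Treat it as a binary knapsack problem.
Allowing fractional choices, the relaxed optimum would be about 26.9, but projects are indivisible.
Rigel + Capella: cost 10 + 14 = 24 ≤ 24, return 8 + 16 = 24.
Vega + Capella: cost 9 + 14 = 23 ≤ 24, return 10 + 16 = 26.
Best is Vega and Capella with total return 26.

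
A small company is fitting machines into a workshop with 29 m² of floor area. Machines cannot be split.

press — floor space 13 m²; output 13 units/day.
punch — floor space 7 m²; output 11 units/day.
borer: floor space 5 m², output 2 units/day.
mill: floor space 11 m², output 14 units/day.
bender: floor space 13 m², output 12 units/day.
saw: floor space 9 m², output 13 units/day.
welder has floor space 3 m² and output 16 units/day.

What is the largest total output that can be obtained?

45

This is an integer program with binary decision variables.
punch + borer + mill + welder: floor space 7 + 5 + 11 + 3 = 26 ≤ 29, output 11 + 2 + 14 + 16 = 43.
mill + saw + welder: floor space 11 + 9 + 3 = 23 ≤ 29, output 14 + 13 + 16 = 43.
borer + mill + saw + welder: floor space 5 + 11 + 9 + 3 = 28 ≤ 29, output 2 + 14 + 13 + 16 = 45.
Best is borer, mill, saw, and welder with total output 45.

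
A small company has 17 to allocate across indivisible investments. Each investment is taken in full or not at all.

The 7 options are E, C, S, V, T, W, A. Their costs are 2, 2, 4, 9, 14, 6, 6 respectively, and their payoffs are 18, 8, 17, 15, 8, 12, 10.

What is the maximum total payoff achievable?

Allowing fractional choices, the relaxed optimum would be about 60.0, but investments are indivisible.
E + C + S + V: cost 2 + 2 + 4 + 9 = 17 ≤ 17, payoff 18 + 8 + 17 + 15 = 58.
E + C + S + W: cost 2 + 2 + 4 + 6 = 14 ≤ 17, payoff 18 + 8 + 17 + 12 = 55.
Best is E, C, S, and V with total payoff 58.

58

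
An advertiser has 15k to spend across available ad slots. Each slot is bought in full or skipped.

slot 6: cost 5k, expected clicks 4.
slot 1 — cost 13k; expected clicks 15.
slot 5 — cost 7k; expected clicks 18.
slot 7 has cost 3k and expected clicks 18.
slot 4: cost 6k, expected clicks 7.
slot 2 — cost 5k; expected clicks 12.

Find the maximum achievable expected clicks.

48

slot 5 + slot 7 + slot 2: cost 7 + 3 + 5 = 15 ≤ 15, expected clicks 18 + 18 + 12 = 48.
slot 6 + slot 5 + slot 7: cost 5 + 7 + 3 = 15 ≤ 15, expected clicks 4 + 18 + 18 = 40.
Best is slot 5, slot 7, and slot 2 with total expected clicks 48.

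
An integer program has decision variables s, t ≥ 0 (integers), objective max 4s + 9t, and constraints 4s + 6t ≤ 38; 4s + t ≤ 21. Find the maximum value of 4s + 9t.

54

The continuous relaxation peaks at (0, 6.33) with value 57.00; rounding to a feasible lattice point costs some objective.
(s,t)=(0,6): 4·0+6·6=36≤38, 4·0+1·6=6≤21, objective 54.
(s,t)=(1,5): 4·1+6·5=34≤38, 4·1+1·5=9≤21, objective 49.
(s,t)=(0,5): 4·0+6·5=30≤38, 4·0+1·5=5≤21, objective 45.
No feasible integer point exceeds 54.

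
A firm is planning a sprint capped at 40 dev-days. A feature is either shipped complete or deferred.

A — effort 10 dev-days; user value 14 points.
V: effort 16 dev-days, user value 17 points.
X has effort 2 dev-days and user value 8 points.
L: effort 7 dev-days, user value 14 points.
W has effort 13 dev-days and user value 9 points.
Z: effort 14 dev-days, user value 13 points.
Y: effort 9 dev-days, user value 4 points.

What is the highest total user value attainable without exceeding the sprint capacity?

Allowing fractional choices, the relaxed optimum would be about 57.6, but features are indivisible.
A + X + L + Z: effort 10 + 2 + 7 + 14 = 33 ≤ 40, user value 14 + 8 + 14 + 13 = 49.
A + V + X + L: effort 10 + 16 + 2 + 7 = 35 ≤ 40, user value 14 + 17 + 8 + 14 = 53.
V + X + L + Z: effort 16 + 2 + 7 + 14 = 39 ≤ 40, user value 17 + 8 + 14 + 13 = 52.
Best is A, V, X, and L with total user value 53.

53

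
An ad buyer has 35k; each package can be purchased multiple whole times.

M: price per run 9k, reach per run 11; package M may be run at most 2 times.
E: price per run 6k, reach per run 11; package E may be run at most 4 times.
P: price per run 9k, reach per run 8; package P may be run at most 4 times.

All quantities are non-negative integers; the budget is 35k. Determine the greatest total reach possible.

This is a bounded integer knapsack.
E has the best ratio (11/6); taking only E gives at most 4×11 = 44 (stopped by the supply cap of 4).
Mixing does better — 1×M and 4×E: price 33 ≤ 35, reach 1·11 + 4·11 = 55.

55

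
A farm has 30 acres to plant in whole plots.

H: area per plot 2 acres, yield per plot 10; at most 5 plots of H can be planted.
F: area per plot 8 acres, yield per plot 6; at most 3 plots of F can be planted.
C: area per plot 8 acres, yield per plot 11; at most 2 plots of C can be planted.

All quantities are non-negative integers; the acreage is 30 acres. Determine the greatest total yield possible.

This is a bounded integer knapsack.
H has the best ratio (10/2); taking only H gives at most 5×10 = 50 (stopped by the supply cap of 5).
Mixing does better — 5×H and 2×C: area 26 ≤ 30, yield 5·10 + 2·11 = 72.

72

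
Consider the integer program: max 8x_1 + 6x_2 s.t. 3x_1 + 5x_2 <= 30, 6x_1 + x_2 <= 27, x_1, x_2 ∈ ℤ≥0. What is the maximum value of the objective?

(x_1,x_2)=(4,3) is feasible, giving 50.
(x_1,x_2)=(3,4) is feasible, giving 48.
(x_1,x_2)=(4,2) is feasible, giving 44.
(x_1,x_2)=(3,3) is feasible, giving 42.
No feasible integer point exceeds 50.

50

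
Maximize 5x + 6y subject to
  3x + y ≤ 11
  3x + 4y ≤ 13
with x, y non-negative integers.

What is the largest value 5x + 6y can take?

Relaxing integrality, the LP optimum is 21.22 at (x,y) = (3.44, 0.667), which is not an integer point.
(x,y)=(3,1): 3·3+1·1=10≤11, 3·3+4·1=13≤13, objective 21.
(x,y)=(2,1): 3·2+1·1=7≤11, 3·2+4·1=10≤13, objective 16.
Maximum is 21 at (x,y)=(3,1).

21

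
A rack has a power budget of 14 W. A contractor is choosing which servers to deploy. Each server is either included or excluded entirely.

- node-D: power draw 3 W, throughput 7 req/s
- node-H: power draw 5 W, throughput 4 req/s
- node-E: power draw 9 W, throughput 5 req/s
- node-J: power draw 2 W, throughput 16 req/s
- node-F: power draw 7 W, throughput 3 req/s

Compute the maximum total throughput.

Take node-D, node-E, and node-J: power draw 3 + 9 + 2 = 14 ≤ 14, throughput 7 + 5 + 16 = 28.
No other feasible combination does better.

28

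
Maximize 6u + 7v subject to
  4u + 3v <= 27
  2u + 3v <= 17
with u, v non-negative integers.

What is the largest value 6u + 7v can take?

(u,v)=(4,3): 4·4+3·3=25≤27, 2·4+3·3=17≤17, objective 45.
(u,v)=(5,2): 4·5+3·2=26≤27, 2·5+3·2=16≤17, objective 44.
(u,v)=(6,1): 4·6+3·1=27≤27, 2·6+3·1=15≤17, objective 43.
(u,v)=(3,3): 4·3+3·3=21≤27, 2·3+3·3=15≤17, objective 39.
No feasible integer point exceeds 45.

45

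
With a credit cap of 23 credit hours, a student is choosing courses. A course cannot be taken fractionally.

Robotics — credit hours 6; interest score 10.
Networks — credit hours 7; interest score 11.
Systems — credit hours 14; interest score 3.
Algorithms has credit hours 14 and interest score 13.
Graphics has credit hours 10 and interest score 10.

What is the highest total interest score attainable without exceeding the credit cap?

31

Take Robotics, Networks, and Graphics: credit hours 6 + 7 + 10 = 23 ≤ 23, interest score 10 + 11 + 10 = 31.
No other feasible combination does better.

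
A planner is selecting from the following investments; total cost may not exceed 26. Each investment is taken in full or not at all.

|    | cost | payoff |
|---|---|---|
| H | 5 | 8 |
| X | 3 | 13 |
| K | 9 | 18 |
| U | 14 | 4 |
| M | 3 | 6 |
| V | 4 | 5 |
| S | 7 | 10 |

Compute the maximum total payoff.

52

Allowing fractional choices, the relaxed optimum would be about 53.6, but investments are indivisible.
H + X + K + S: cost 5 + 3 + 9 + 7 = 24 ≤ 26, payoff 8 + 13 + 18 + 10 = 49.
H + X + K + M + V: cost 5 + 3 + 9 + 3 + 4 = 24 ≤ 26, payoff 8 + 13 + 18 + 6 + 5 = 50.
X + K + M + V + S: cost 3 + 9 + 3 + 4 + 7 = 26 ≤ 26, payoff 13 + 18 + 6 + 5 + 10 = 52.
Best is X, K, M, V, and S with total payoff 52.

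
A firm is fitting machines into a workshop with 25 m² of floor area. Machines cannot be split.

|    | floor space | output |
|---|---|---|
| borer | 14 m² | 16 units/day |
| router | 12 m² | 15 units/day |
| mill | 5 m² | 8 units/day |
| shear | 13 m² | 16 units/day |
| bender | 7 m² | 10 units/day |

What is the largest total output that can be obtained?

router + mill + bender: floor space 12 + 5 + 7 = 24 ≤ 25, output 15 + 8 + 10 = 33.
mill + shear + bender: floor space 5 + 13 + 7 = 25 ≤ 25, output 8 + 16 + 10 = 34.
Best is mill, shear, and bender with total output 34.

34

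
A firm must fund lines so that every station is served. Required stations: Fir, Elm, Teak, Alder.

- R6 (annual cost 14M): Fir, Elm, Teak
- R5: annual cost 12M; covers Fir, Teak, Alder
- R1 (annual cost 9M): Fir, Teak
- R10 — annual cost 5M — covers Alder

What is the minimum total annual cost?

19

The greedy cost-per-new-station heuristic would pick R5 and R6 for 26, but a cheaper cover exists.
Choose R6 and R10: together they cover Fir, Elm, Teak, Alder — every station.
Total annual cost: 14 + 5 = 19.
No cover costs less than 19.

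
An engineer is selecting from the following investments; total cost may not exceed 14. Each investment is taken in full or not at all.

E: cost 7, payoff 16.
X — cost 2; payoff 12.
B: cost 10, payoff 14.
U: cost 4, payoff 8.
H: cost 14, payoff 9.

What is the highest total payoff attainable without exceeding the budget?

36

Take E, X, and U: cost 7 + 2 + 4 = 13 ≤ 14, payoff 16 + 12 + 8 = 36.
No other feasible combination does better.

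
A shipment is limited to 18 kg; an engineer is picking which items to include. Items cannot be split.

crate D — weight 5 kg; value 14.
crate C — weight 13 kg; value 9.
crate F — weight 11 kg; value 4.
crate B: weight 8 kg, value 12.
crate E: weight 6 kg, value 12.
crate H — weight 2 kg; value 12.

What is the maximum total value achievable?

Take crate D, crate E, and crate H: weight 5 + 6 + 2 = 13 ≤ 18, value 14 + 12 + 12 = 38.
No feasible combination exceeds this.

38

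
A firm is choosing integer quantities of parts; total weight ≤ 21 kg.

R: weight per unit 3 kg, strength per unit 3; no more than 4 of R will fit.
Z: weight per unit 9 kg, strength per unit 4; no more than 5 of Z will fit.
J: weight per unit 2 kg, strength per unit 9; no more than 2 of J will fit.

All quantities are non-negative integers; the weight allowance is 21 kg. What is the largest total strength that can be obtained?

30

J has the best ratio (9/2); taking only J gives at most 2×9 = 18 (stopped by the supply cap of 2).
Mixing does better — 4×R and 2×J: weight 16 ≤ 21, strength 4·3 + 2·9 = 30.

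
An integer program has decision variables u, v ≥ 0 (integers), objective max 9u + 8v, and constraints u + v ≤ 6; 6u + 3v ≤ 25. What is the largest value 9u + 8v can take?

The continuous relaxation peaks at (2.33, 3.67) with value 50.33; rounding to a feasible lattice point costs some objective.
(u,v)=(2,4): 1·2+1·4=6≤6, 6·2+3·4=24≤25, objective 50.
(u,v)=(1,5): 1·1+1·5=6≤6, 6·1+3·5=21≤25, objective 49.
(u,v)=(3,2): 1·3+1·2=5≤6, 6·3+3·2=24≤25, objective 43.
The best lattice point is (2,4), giving 50.

50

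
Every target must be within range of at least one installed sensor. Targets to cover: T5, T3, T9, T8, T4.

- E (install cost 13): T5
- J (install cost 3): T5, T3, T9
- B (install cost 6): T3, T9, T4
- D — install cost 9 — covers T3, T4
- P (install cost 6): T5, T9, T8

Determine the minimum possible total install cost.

Choose B and P: together they cover T5, T3, T9, T8, T4 — every target.
Total install cost: 6 + 6 = 12.

12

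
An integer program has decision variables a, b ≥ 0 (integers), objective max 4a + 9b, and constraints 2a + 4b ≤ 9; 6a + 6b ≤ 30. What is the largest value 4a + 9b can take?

18

The continuous relaxation peaks at (0, 2.25) with value 20.25; rounding to a feasible lattice point costs some objective.
(a,b)=(0,2): 2·0+4·2=8≤9, 6·0+6·2=12≤30, objective 18.
(a,b)=(1,1): 2·1+4·1=6≤9, 6·1+6·1=12≤30, objective 13.
(a,b)=(0,1): 2·0+4·1=4≤9, 6·0+6·1=6≤30, objective 9.
Maximum is 18 at (a,b)=(0,2).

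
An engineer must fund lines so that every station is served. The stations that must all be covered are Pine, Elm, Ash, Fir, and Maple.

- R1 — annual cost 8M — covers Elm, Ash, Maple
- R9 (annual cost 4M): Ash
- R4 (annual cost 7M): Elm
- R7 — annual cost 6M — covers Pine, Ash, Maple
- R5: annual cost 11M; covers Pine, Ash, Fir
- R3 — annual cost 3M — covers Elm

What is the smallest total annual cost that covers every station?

19

Choose R1 and R5: together they cover Pine, Elm, Ash, Fir, Maple — every station.
Total annual cost: 8 + 11 = 19.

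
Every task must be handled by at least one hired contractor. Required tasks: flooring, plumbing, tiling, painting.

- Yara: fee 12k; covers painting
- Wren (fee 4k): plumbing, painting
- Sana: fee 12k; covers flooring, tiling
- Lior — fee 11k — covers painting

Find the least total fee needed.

16

Choose Wren and Sana: together they cover flooring, plumbing, tiling, painting — every task.
Total fee: 4 + 12 = 16.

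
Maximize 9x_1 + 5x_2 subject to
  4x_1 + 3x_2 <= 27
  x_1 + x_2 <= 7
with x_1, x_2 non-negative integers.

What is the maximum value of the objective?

59

The continuous relaxation peaks at (6.75, 0) with value 60.75; rounding to a feasible lattice point costs some objective.
(x_1,x_2)=(6,1): 4·6+3·1=27≤27, 1·6+1·1=7≤7, objective 59.
(x_1,x_2)=(5,2): 4·5+3·2=26≤27, 1·5+1·2=7≤7, objective 55.
(x_1,x_2)=(6,0): 4·6+3·0=24≤27, 1·6+1·0=6≤7, objective 54.
(x_1,x_2)=(5,1): 4·5+3·1=23≤27, 1·5+1·1=6≤7, objective 50.
Maximum is 59 at (x_1,x_2)=(6,1).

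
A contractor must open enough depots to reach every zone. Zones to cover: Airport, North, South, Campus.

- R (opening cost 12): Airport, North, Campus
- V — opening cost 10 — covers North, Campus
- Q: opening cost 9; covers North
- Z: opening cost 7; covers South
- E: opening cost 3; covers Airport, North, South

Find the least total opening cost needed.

Choose V and E: together they cover Airport, North, South, Campus — every zone.
Total opening cost: 10 + 3 = 13.
No cover costs less than 13.

13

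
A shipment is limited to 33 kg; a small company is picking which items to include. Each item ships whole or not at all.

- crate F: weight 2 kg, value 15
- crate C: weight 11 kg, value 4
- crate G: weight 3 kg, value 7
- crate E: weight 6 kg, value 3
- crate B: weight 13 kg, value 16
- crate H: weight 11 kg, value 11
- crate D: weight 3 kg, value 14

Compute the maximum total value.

63

Allowing fractional choices, the relaxed optimum would be about 63.5, but items are indivisible.
crate F + crate G + crate B + crate H + crate D: weight 2 + 3 + 13 + 11 + 3 = 32 ≤ 33, value 15 + 7 + 16 + 11 + 14 = 63.
crate F + crate C + crate G + crate B + crate D: weight 2 + 11 + 3 + 13 + 3 = 32 ≤ 33, value 15 + 4 + 7 + 16 + 14 = 56.
crate F + crate B + crate H + crate D: weight 2 + 13 + 11 + 3 = 29 ≤ 33, value 15 + 16 + 11 + 14 = 56.
Best is crate F, crate G, crate B, crate H, and crate D with total value 63.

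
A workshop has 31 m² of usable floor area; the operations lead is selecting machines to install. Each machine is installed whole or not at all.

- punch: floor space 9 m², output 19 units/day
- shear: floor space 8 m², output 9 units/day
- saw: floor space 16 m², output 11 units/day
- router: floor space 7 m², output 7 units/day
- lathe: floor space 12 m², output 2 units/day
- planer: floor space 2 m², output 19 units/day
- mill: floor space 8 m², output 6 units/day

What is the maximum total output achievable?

54

This is a 0-1 knapsack instance.
Allowing fractional choices, the relaxed optimum would be about 57.8, but machines are indivisible.
punch + router + planer + mill: floor space 9 + 7 + 2 + 8 = 26 ≤ 31, output 19 + 7 + 19 + 6 = 51.
punch + shear + planer + mill: floor space 9 + 8 + 2 + 8 = 27 ≤ 31, output 19 + 9 + 19 + 6 = 53.
punch + shear + router + planer: floor space 9 + 8 + 7 + 2 = 26 ≤ 31, output 19 + 9 + 7 + 19 = 54.
Best is punch, shear, router, and planer with total output 54.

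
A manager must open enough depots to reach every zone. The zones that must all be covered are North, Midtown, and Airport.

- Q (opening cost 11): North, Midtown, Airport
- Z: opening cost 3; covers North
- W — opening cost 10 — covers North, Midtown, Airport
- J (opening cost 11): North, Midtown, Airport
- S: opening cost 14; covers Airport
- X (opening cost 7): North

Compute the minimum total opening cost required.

The greedy cost-per-new-zone heuristic would pick Z and W for 13, but a cheaper cover exists.
W alone covers North, Midtown, Airport — every zone.
Total opening cost: 10.
No cover costs less than 10.

10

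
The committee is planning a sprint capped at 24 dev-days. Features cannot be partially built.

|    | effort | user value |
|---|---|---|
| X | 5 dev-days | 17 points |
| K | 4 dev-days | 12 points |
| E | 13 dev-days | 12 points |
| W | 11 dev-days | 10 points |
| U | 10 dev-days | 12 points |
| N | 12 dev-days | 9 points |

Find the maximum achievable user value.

Allowing fractional choices, the relaxed optimum would be about 45.6, but features are indivisible.
X + K + W: effort 5 + 4 + 11 = 20 ≤ 24, user value 17 + 12 + 10 = 39.
X + K + E: effort 5 + 4 + 13 = 22 ≤ 24, user value 17 + 12 + 12 = 41.
X + K + U: effort 5 + 4 + 10 = 19 ≤ 24, user value 17 + 12 + 12 = 41.
The maximum user value is 41; one optimal choice is X, K, and U.

41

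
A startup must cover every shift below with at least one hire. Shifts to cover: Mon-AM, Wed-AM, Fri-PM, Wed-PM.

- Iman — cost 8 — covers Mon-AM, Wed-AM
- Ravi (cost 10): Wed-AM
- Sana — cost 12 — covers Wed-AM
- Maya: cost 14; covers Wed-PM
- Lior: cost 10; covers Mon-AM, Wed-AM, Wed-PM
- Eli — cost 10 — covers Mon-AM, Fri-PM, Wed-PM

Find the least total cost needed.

The greedy cost-per-new-shift heuristic would pick Lior and Eli for 20, but a cheaper cover exists.
Choose Iman and Eli: together they cover Mon-AM, Wed-AM, Fri-PM, Wed-PM — every shift.
Total cost: 8 + 10 = 18.
No cover costs less than 18.

18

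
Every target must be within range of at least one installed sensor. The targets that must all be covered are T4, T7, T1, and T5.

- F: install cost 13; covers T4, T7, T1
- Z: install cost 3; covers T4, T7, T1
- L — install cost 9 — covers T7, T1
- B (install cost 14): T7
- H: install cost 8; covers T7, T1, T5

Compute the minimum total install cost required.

11

This is a weighted set-cover instance.
Choose Z and H: together they cover T4, T7, T1, T5 — every target.
Total install cost: 3 + 8 = 11.
No cover costs less than 11.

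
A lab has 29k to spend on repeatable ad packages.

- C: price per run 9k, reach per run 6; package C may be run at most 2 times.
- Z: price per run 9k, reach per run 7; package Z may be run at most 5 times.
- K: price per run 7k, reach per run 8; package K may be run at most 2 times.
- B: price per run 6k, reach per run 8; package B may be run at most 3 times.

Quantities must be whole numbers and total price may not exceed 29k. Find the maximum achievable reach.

B has the best ratio (8/6); taking only B gives at most 3×8 = 24 (stopped by the supply cap of 3).
Mixing does better — 1×K and 3×B: price 25 ≤ 29, reach 1·8 + 3·8 = 32.

32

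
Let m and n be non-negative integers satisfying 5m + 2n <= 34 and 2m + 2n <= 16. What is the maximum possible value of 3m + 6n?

48

(m,n)=(0,8): 5·0+2·8=16≤34, 2·0+2·8=16≤16, objective 48.
(m,n)=(1,7): 5·1+2·7=19≤34, 2·1+2·7=16≤16, objective 45.
(m,n)=(0,7): 5·0+2·7=14≤34, 2·0+2·7=14≤16, objective 42.
No feasible integer point exceeds 48.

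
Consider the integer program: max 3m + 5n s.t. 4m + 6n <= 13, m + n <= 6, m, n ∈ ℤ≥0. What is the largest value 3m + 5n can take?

10

(m,n)=(0,2): 4·0+6·2=12≤13, 1·0+1·2=2≤6, objective 10.
(m,n)=(1,1): 4·1+6·1=10≤13, 1·1+1·1=2≤6, objective 8.
(m,n)=(0,1): 4·0+6·1=6≤13, 1·0+1·1=1≤6, objective 5.
No feasible integer point exceeds 10.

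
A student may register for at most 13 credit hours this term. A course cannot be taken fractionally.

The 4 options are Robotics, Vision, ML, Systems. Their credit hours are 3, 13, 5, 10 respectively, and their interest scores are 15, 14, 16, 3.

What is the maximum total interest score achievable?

Allowing fractional choices, the relaxed optimum would be about 36.4, but courses are indivisible.
Robotics + Systems: credit hours 3 + 10 = 13 ≤ 13, interest score 15 + 3 = 18.
Robotics + ML: credit hours 3 + 5 = 8 ≤ 13, interest score 15 + 16 = 31.
Best is Robotics and ML with total interest score 31.

31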